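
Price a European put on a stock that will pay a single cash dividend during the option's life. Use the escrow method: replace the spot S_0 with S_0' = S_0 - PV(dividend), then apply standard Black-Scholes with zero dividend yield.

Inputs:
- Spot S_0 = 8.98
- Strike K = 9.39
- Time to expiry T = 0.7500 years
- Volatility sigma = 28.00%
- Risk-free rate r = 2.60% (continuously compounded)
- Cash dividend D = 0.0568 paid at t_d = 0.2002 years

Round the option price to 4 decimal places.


Answer: Price = 1.0248

Derivation:
PV(D) = D * exp(-r * t_d) = 0.0568 * 0.99480832 = 0.05650511
S_0' = S_0 - PV(D) = 8.9800 - 0.05650511 = 8.92349489
d1 = (ln(S_0'/K) + (r + sigma^2/2)*T) / (sigma*sqrt(T)) = -0.00848548
d2 = d1 - sigma*sqrt(T) = -0.25097259
exp(-rT) = 0.98068890
N(-d1) = 0.50338518; N(-d2) = 0.59908235
P = K * exp(-rT) * N(-d2) - S_0' * N(-d1) = 9.3900 * 0.98068890 * 0.59908235 - 8.92349489 * 0.50338518 = 1.0248


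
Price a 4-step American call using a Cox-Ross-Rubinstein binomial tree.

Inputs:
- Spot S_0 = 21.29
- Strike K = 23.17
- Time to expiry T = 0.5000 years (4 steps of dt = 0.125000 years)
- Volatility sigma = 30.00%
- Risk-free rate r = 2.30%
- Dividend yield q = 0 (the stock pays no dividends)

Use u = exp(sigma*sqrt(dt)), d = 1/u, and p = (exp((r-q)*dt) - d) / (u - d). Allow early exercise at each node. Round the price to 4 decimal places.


Answer: Price = V(0,0) = 1.2598

Derivation:
dt = T/N = 0.125000
u = exp(sigma*sqrt(dt)) = 1.111895; d = 1/u = 0.899365
p = (exp((r-q)*dt) - d) / (u - d) = 0.487055
Discount per step: exp(-r*dt) = 0.997129
Stock lattice S(k, i) with i counting down-moves:
  k=0: S(0,0) = 21.2900
  k=1: S(1,0) = 23.6723; S(1,1) = 19.1475
  k=2: S(2,0) = 26.3211; S(2,1) = 21.2900; S(2,2) = 17.2206
  k=3: S(3,0) = 29.2663; S(3,1) = 23.6723; S(3,2) = 19.1475; S(3,3) = 15.4876
  k=4: S(4,0) = 32.5410; S(4,1) = 26.3211; S(4,2) = 21.2900; S(4,3) = 17.2206; S(4,4) = 13.9290
Terminal payoffs V(N, i) = max(S_T - K, 0):
  V(4,0) = 9.371023; V(4,1) = 3.151064; V(4,2) = 0.000000; V(4,3) = 0.000000; V(4,4) = 0.000000
Backward induction: V(k, i) = exp(-r*dt) * [p * V(k+1, i) + (1-p) * V(k+1, i+1)]; then take max(V_cont, immediate exercise) for American.
  V(3,0) = exp(-r*dt) * [p*9.371023 + (1-p)*3.151064] = 6.162784; exercise = 6.096266; V(3,0) = max -> 6.162784
  V(3,1) = exp(-r*dt) * [p*3.151064 + (1-p)*0.000000] = 1.530336; exercise = 0.502250; V(3,1) = max -> 1.530336
  V(3,2) = exp(-r*dt) * [p*0.000000 + (1-p)*0.000000] = 0.000000; exercise = 0.000000; V(3,2) = max -> 0.000000
  V(3,3) = exp(-r*dt) * [p*0.000000 + (1-p)*0.000000] = 0.000000; exercise = 0.000000; V(3,3) = max -> 0.000000
  V(2,0) = exp(-r*dt) * [p*6.162784 + (1-p)*1.530336] = 3.775724; exercise = 3.151064; V(2,0) = max -> 3.775724
  V(2,1) = exp(-r*dt) * [p*1.530336 + (1-p)*0.000000] = 0.743218; exercise = 0.000000; V(2,1) = max -> 0.743218
  V(2,2) = exp(-r*dt) * [p*0.000000 + (1-p)*0.000000] = 0.000000; exercise = 0.000000; V(2,2) = max -> 0.000000
  V(1,0) = exp(-r*dt) * [p*3.775724 + (1-p)*0.743218] = 2.213842; exercise = 0.502250; V(1,0) = max -> 2.213842
  V(1,1) = exp(-r*dt) * [p*0.743218 + (1-p)*0.000000] = 0.360949; exercise = 0.000000; V(1,1) = max -> 0.360949
  V(0,0) = exp(-r*dt) * [p*2.213842 + (1-p)*0.360949] = 1.259784; exercise = 0.000000; V(0,0) = max -> 1.259784


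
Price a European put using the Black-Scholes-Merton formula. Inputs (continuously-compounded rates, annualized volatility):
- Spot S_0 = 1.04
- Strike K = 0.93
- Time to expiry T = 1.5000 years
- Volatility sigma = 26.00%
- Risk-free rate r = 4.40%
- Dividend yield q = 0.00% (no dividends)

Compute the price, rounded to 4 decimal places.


Answer: Price = 0.0543

Derivation:
d1 = (ln(S/K) + (r - q + 0.5*sigma^2) * T) / (sigma * sqrt(T)) = 0.71754789
d2 = d1 - sigma * sqrt(T) = 0.39911422
exp(-rT) = 0.93613086; exp(-qT) = 1.00000000
P = K * exp(-rT) * N(-d2) - S_0 * exp(-qT) * N(-d1)
N(-d1) = 0.23651805; N(-d2) = 0.34490452
P = 0.9300 * 0.93613086 * 0.34490452 - 1.0400 * 1.00000000 * 0.23651805 = 0.0543


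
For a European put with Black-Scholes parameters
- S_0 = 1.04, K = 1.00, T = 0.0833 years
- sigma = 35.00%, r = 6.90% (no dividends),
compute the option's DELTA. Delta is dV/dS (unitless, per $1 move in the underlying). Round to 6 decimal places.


d1 = 0.4956689497; d2 = 0.3946528618
phi(d1) = 0.3528252500; exp(-qT) = 1.0000000000; exp(-rT) = 0.9942687864
N(-d1) = 0.3100639988
Delta = -exp(-qT) * N(-d1) = -1.0000000000 * 0.3100639988 = -0.310064

Answer: Delta = -0.310064


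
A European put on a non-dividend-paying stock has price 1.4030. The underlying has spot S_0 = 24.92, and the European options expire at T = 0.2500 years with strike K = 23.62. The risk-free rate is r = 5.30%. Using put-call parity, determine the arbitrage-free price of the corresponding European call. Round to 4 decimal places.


Answer: Call price = 3.0139

Derivation:
Put-call parity: C - P = S_0 * exp(-qT) - K * exp(-rT).
S_0 * exp(-qT) = 24.9200 * 1.00000000 = 24.92000000
K * exp(-rT) = 23.6200 * 0.98683739 = 23.30909927
C = P + S*exp(-qT) - K*exp(-rT)
C = 1.4030 + 24.92000000 - 23.30909927 = 3.0139


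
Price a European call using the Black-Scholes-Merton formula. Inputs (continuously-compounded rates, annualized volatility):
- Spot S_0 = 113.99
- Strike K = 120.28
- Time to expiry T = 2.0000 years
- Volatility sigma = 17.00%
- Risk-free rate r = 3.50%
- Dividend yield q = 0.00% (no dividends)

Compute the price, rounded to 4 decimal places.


d1 = (ln(S/K) + (r - q + 0.5*sigma^2) * T) / (sigma * sqrt(T)) = 0.18795883
d2 = d1 - sigma * sqrt(T) = -0.05245748
exp(-rT) = 0.93239382; exp(-qT) = 1.00000000
C = S_0 * exp(-qT) * N(d1) - K * exp(-rT) * N(d2)
N(d1) = 0.57454554; N(d2) = 0.47908209
C = 113.9900 * 1.00000000 * 0.57454554 - 120.2800 * 0.93239382 * 0.47908209 = 11.7642

Answer: Price = 11.7642


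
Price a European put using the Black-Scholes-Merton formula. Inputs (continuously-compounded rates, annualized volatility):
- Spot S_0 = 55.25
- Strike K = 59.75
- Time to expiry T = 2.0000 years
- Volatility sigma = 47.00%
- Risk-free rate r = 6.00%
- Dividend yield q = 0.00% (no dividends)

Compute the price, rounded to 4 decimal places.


d1 = (ln(S/K) + (r - q + 0.5*sigma^2) * T) / (sigma * sqrt(T)) = 0.39507583
d2 = d1 - sigma * sqrt(T) = -0.26960455
exp(-rT) = 0.88692044; exp(-qT) = 1.00000000
P = K * exp(-rT) * N(-d2) - S_0 * exp(-qT) * N(-d1)
N(-d1) = 0.34639346; N(-d2) = 0.60626775
P = 59.7500 * 0.88692044 * 0.60626775 - 55.2500 * 1.00000000 * 0.34639346 = 12.9900

Answer: Price = 12.9900


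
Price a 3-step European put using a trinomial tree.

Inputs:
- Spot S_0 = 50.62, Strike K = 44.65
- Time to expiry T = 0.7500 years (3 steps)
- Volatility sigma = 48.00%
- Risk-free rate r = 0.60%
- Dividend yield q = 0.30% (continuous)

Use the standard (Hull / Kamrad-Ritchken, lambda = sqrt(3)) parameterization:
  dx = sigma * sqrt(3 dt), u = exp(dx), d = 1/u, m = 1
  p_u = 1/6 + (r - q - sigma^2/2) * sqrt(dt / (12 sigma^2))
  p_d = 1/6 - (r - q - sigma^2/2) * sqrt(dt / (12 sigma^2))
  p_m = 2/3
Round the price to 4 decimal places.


Answer: Price = V(0,0) = 5.2201

Derivation:
dt = T/N = 0.250000; dx = sigma*sqrt(3*dt) = 0.415692
u = exp(dx) = 1.515419; d = 1/u = 0.659883
p_u = 0.132928, p_m = 0.666667, p_d = 0.200406
Discount per step: exp(-r*dt) = 0.998501
Stock lattice S(k, j) with j the centered position index:
  k=0: S(0,+0) = 50.6200
  k=1: S(1,-1) = 33.4033; S(1,+0) = 50.6200; S(1,+1) = 76.7105
  k=2: S(2,-2) = 22.0423; S(2,-1) = 33.4033; S(2,+0) = 50.6200; S(2,+1) = 76.7105; S(2,+2) = 116.2486
  k=3: S(3,-3) = 14.5453; S(3,-2) = 22.0423; S(3,-1) = 33.4033; S(3,+0) = 50.6200; S(3,+1) = 76.7105; S(3,+2) = 116.2486; S(3,+3) = 176.1654
Terminal payoffs V(N, j) = max(K - S_T, 0):
  V(3,-3) = 30.104667; V(3,-2) = 22.607721; V(3,-1) = 11.246705; V(3,+0) = 0.000000; V(3,+1) = 0.000000; V(3,+2) = 0.000000; V(3,+3) = 0.000000
Backward induction: V(k, j) = exp(-r*dt) * [p_u * V(k+1, j+1) + p_m * V(k+1, j) + p_d * V(k+1, j-1)]
  V(2,-2) = exp(-r*dt) * [p_u*11.246705 + p_m*22.607721 + p_d*30.104667] = 22.566082
  V(2,-1) = exp(-r*dt) * [p_u*0.000000 + p_m*11.246705 + p_d*22.607721] = 12.010487
  V(2,+0) = exp(-r*dt) * [p_u*0.000000 + p_m*0.000000 + p_d*11.246705] = 2.250524
  V(2,+1) = exp(-r*dt) * [p_u*0.000000 + p_m*0.000000 + p_d*0.000000] = 0.000000
  V(2,+2) = exp(-r*dt) * [p_u*0.000000 + p_m*0.000000 + p_d*0.000000] = 0.000000
  V(1,-1) = exp(-r*dt) * [p_u*2.250524 + p_m*12.010487 + p_d*22.566082] = 12.809289
  V(1,+0) = exp(-r*dt) * [p_u*0.000000 + p_m*2.250524 + p_d*12.010487] = 3.901461
  V(1,+1) = exp(-r*dt) * [p_u*0.000000 + p_m*0.000000 + p_d*2.250524] = 0.450342
  V(0,+0) = exp(-r*dt) * [p_u*0.450342 + p_m*3.901461 + p_d*12.809289] = 5.220054


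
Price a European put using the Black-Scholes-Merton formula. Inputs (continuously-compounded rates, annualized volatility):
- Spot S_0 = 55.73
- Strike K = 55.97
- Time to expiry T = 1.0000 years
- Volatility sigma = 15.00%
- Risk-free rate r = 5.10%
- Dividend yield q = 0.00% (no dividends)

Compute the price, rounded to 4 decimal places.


d1 = (ln(S/K) + (r - q + 0.5*sigma^2) * T) / (sigma * sqrt(T)) = 0.38635179
d2 = d1 - sigma * sqrt(T) = 0.23635179
exp(-rT) = 0.95027867; exp(-qT) = 1.00000000
P = K * exp(-rT) * N(-d2) - S_0 * exp(-qT) * N(-d1)
N(-d1) = 0.34961807; N(-d2) = 0.40657985
P = 55.9700 * 0.95027867 * 0.40657985 - 55.7300 * 1.00000000 * 0.34961807 = 2.1406

Answer: Price = 2.1406


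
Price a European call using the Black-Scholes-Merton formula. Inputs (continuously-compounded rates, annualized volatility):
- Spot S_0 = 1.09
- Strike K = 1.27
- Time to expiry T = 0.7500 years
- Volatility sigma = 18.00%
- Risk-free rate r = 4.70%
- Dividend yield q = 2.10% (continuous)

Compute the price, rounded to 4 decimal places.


Answer: Price = 0.0194

Derivation:
d1 = (ln(S/K) + (r - q + 0.5*sigma^2) * T) / (sigma * sqrt(T)) = -0.77742911
d2 = d1 - sigma * sqrt(T) = -0.93331368
exp(-rT) = 0.96536405; exp(-qT) = 0.98437338
C = S_0 * exp(-qT) * N(d1) - K * exp(-rT) * N(d2)
N(d1) = 0.21845282; N(d2) = 0.17532902
C = 1.0900 * 0.98437338 * 0.21845282 - 1.2700 * 0.96536405 * 0.17532902 = 0.0194


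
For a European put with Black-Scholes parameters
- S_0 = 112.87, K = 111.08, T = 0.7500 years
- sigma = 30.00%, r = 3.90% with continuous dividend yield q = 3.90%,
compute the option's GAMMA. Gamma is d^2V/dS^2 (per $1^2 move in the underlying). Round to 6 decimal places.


Answer: Gamma = 0.012972

Derivation:
d1 = 0.1914341516; d2 = -0.0683734695
phi(d1) = 0.3916988202; exp(-qT) = 0.9711736407; exp(-rT) = 0.9711736407
Gamma = exp(-qT) * phi(d1) / (S * sigma * sqrt(T)) = 0.9711736407 * 0.3916988202 / (112.8700 * 0.3000 * 0.8660254038) = 0.012972


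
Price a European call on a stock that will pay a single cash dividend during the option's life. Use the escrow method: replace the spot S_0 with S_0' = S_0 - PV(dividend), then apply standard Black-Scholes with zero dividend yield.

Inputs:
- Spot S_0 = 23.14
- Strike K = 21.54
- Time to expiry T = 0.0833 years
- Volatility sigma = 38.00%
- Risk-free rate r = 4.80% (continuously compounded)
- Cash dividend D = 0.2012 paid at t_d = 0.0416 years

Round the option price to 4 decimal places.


Answer: Price = 1.8884

Derivation:
PV(D) = D * exp(-r * t_d) = 0.2012 * 0.99800519 = 0.20079864
S_0' = S_0 - PV(D) = 23.1400 - 0.20079864 = 22.93920136
d1 = (ln(S_0'/K) + (r + sigma^2/2)*T) / (sigma*sqrt(T)) = 0.66513375
d2 = d1 - sigma*sqrt(T) = 0.55545914
exp(-rT) = 0.99600958
N(d1) = 0.74701753; N(d2) = 0.71070968
C = S_0' * N(d1) - K * exp(-rT) * N(d2) = 22.93920136 * 0.74701753 - 21.5400 * 0.99600958 * 0.71070968 = 1.8884


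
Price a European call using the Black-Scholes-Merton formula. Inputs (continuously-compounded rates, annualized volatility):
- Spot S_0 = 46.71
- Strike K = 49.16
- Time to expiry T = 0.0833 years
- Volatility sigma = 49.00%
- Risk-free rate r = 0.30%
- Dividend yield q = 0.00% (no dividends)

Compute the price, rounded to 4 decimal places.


d1 = (ln(S/K) + (r - q + 0.5*sigma^2) * T) / (sigma * sqrt(T)) = -0.28900591
d2 = d1 - sigma * sqrt(T) = -0.43042843
exp(-rT) = 0.99975013; exp(-qT) = 1.00000000
C = S_0 * exp(-qT) * N(d1) - K * exp(-rT) * N(d2)
N(d1) = 0.38628843; N(d2) = 0.33344201
C = 46.7100 * 1.00000000 * 0.38628843 - 49.1600 * 0.99975013 * 0.33344201 = 1.6556

Answer: Price = 1.6556


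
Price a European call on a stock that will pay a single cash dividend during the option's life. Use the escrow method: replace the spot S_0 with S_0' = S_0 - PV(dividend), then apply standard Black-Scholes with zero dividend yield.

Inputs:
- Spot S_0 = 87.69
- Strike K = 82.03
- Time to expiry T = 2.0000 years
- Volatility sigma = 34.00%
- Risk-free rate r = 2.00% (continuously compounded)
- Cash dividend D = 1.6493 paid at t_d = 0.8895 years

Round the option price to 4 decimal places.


Answer: Price = 19.5482

Derivation:
PV(D) = D * exp(-r * t_d) = 1.6493 * 0.98236731 = 1.62021840
S_0' = S_0 - PV(D) = 87.6900 - 1.62021840 = 86.06978160
d1 = (ln(S_0'/K) + (r + sigma^2/2)*T) / (sigma*sqrt(T)) = 0.42358472
d2 = d1 - sigma*sqrt(T) = -0.05724789
exp(-rT) = 0.96078944
N(d1) = 0.66406565; N(d2) = 0.47717386
C = S_0' * N(d1) - K * exp(-rT) * N(d2) = 86.06978160 * 0.66406565 - 82.0300 * 0.96078944 * 0.47717386 = 19.5482


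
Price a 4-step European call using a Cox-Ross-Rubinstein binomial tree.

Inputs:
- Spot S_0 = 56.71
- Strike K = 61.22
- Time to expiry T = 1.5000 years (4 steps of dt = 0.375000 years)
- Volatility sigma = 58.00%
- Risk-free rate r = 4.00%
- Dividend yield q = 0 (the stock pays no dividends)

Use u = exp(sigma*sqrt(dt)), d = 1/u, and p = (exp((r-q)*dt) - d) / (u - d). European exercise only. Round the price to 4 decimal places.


Answer: Price = V(0,0) = 15.1347

Derivation:
dt = T/N = 0.375000
u = exp(sigma*sqrt(dt)) = 1.426432; d = 1/u = 0.701050
p = (exp((r-q)*dt) - d) / (u - d) = 0.432962
Discount per step: exp(-r*dt) = 0.985112
Stock lattice S(k, i) with i counting down-moves:
  k=0: S(0,0) = 56.7100
  k=1: S(1,0) = 80.8929; S(1,1) = 39.7565
  k=2: S(2,0) = 115.3883; S(2,1) = 56.7100; S(2,2) = 27.8713
  k=3: S(3,0) = 164.5935; S(3,1) = 80.8929; S(3,2) = 39.7565; S(3,3) = 19.5392
  k=4: S(4,0) = 234.7813; S(4,1) = 115.3883; S(4,2) = 56.7100; S(4,3) = 27.8713; S(4,4) = 13.6980
Terminal payoffs V(N, i) = max(S_T - K, 0):
  V(4,0) = 173.561340; V(4,1) = 54.168257; V(4,2) = 0.000000; V(4,3) = 0.000000; V(4,4) = 0.000000
Backward induction: V(k, i) = exp(-r*dt) * [p * V(k+1, i) + (1-p) * V(k+1, i+1)].
  V(3,0) = exp(-r*dt) * [p*173.561340 + (1-p)*54.168257] = 104.284915
  V(3,1) = exp(-r*dt) * [p*54.168257 + (1-p)*0.000000] = 23.103654
  V(3,2) = exp(-r*dt) * [p*0.000000 + (1-p)*0.000000] = 0.000000
  V(3,3) = exp(-r*dt) * [p*0.000000 + (1-p)*0.000000] = 0.000000
  V(2,0) = exp(-r*dt) * [p*104.284915 + (1-p)*23.103654] = 57.384831
  V(2,1) = exp(-r*dt) * [p*23.103654 + (1-p)*0.000000] = 9.854089
  V(2,2) = exp(-r*dt) * [p*0.000000 + (1-p)*0.000000] = 0.000000
  V(1,0) = exp(-r*dt) * [p*57.384831 + (1-p)*9.854089] = 29.980026
  V(1,1) = exp(-r*dt) * [p*9.854089 + (1-p)*0.000000] = 4.202932
  V(0,0) = exp(-r*dt) * [p*29.980026 + (1-p)*4.202932] = 15.134714


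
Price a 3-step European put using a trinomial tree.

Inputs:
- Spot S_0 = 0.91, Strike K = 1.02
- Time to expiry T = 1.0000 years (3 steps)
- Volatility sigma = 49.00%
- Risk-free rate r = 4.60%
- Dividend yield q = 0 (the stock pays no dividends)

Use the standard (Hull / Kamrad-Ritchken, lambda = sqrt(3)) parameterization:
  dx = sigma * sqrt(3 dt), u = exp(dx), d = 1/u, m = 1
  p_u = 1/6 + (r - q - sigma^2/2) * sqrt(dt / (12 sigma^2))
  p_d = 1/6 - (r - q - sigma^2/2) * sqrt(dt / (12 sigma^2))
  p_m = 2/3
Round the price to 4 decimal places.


Answer: Price = V(0,0) = 0.2156

Derivation:
dt = T/N = 0.333333; dx = sigma*sqrt(3*dt) = 0.490000
u = exp(dx) = 1.632316; d = 1/u = 0.612626
p_u = 0.141480, p_m = 0.666667, p_d = 0.191854
Discount per step: exp(-r*dt) = 0.984784
Stock lattice S(k, j) with j the centered position index:
  k=0: S(0,+0) = 0.9100
  k=1: S(1,-1) = 0.5575; S(1,+0) = 0.9100; S(1,+1) = 1.4854
  k=2: S(2,-2) = 0.3415; S(2,-1) = 0.5575; S(2,+0) = 0.9100; S(2,+1) = 1.4854; S(2,+2) = 2.4247
  k=3: S(3,-3) = 0.2092; S(3,-2) = 0.3415; S(3,-1) = 0.5575; S(3,+0) = 0.9100; S(3,+1) = 1.4854; S(3,+2) = 2.4247; S(3,+3) = 3.9578
Terminal payoffs V(N, j) = max(K - S_T, 0):
  V(3,-3) = 0.810768; V(3,-2) = 0.678467; V(3,-1) = 0.462510; V(3,+0) = 0.110000; V(3,+1) = 0.000000; V(3,+2) = 0.000000; V(3,+3) = 0.000000
Backward induction: V(k, j) = exp(-r*dt) * [p_u * V(k+1, j+1) + p_m * V(k+1, j) + p_d * V(k+1, j-1)]
  V(2,-2) = exp(-r*dt) * [p_u*0.462510 + p_m*0.678467 + p_d*0.810768] = 0.663051
  V(2,-1) = exp(-r*dt) * [p_u*0.110000 + p_m*0.462510 + p_d*0.678467] = 0.447160
  V(2,+0) = exp(-r*dt) * [p_u*0.000000 + p_m*0.110000 + p_d*0.462510] = 0.159602
  V(2,+1) = exp(-r*dt) * [p_u*0.000000 + p_m*0.000000 + p_d*0.110000] = 0.020783
  V(2,+2) = exp(-r*dt) * [p_u*0.000000 + p_m*0.000000 + p_d*0.000000] = 0.000000
  V(1,-1) = exp(-r*dt) * [p_u*0.159602 + p_m*0.447160 + p_d*0.663051] = 0.441080
  V(1,+0) = exp(-r*dt) * [p_u*0.020783 + p_m*0.159602 + p_d*0.447160] = 0.192161
  V(1,+1) = exp(-r*dt) * [p_u*0.000000 + p_m*0.020783 + p_d*0.159602] = 0.043799
  V(0,+0) = exp(-r*dt) * [p_u*0.043799 + p_m*0.192161 + p_d*0.441080] = 0.215596


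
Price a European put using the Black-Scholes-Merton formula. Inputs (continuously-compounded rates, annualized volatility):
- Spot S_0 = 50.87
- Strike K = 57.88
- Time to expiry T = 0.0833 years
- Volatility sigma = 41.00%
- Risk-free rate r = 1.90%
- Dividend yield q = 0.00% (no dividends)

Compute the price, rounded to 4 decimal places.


d1 = (ln(S/K) + (r - q + 0.5*sigma^2) * T) / (sigma * sqrt(T)) = -1.01843395
d2 = d1 - sigma * sqrt(T) = -1.13676708
exp(-rT) = 0.99841855; exp(-qT) = 1.00000000
P = K * exp(-rT) * N(-d2) - S_0 * exp(-qT) * N(-d1)
N(-d1) = 0.84576411; N(-d2) = 0.87218216
P = 57.8800 * 0.99841855 * 0.87218216 - 50.8700 * 1.00000000 * 0.84576411 = 7.3780

Answer: Price = 7.3780


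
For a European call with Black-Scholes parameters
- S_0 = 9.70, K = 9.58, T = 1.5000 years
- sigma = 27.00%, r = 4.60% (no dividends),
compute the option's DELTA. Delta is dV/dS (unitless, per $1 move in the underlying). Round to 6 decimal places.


d1 = 0.4116451991; d2 = 0.0809640838
phi(d1) = 0.3665338440; exp(-qT) = 1.0000000000; exp(-rT) = 0.9333266801
N(d1) = 0.6597002513
Delta = exp(-qT) * N(d1) = 1.0000000000 * 0.6597002513 = 0.659700

Answer: Delta = 0.659700


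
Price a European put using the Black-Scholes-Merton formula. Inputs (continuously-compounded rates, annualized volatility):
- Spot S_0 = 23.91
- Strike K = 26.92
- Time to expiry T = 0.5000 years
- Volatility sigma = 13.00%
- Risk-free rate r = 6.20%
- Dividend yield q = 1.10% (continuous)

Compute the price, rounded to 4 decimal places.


Answer: Price = 2.5056

Derivation:
d1 = (ln(S/K) + (r - q + 0.5*sigma^2) * T) / (sigma * sqrt(T)) = -0.96653581
d2 = d1 - sigma * sqrt(T) = -1.05845969
exp(-rT) = 0.96947557; exp(-qT) = 0.99451510
P = K * exp(-rT) * N(-d2) - S_0 * exp(-qT) * N(-d1)
N(-d1) = 0.83311193; N(-d2) = 0.85507704
P = 26.9200 * 0.96947557 * 0.85507704 - 23.9100 * 0.99451510 * 0.83311193 = 2.5056


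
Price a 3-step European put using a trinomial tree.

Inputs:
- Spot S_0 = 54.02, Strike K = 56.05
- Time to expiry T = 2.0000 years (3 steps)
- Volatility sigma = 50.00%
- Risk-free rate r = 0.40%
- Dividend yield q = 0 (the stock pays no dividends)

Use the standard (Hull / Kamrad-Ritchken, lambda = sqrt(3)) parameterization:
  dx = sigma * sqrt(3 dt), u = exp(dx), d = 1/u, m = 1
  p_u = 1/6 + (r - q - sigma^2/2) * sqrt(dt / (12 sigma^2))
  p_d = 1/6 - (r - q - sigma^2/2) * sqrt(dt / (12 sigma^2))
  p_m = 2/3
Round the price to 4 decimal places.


dt = T/N = 0.666667; dx = sigma*sqrt(3*dt) = 0.707107
u = exp(dx) = 2.028115; d = 1/u = 0.493069
p_u = 0.109627, p_m = 0.666667, p_d = 0.223707
Discount per step: exp(-r*dt) = 0.997337
Stock lattice S(k, j) with j the centered position index:
  k=0: S(0,+0) = 54.0200
  k=1: S(1,-1) = 26.6356; S(1,+0) = 54.0200; S(1,+1) = 109.5588
  k=2: S(2,-2) = 13.1332; S(2,-1) = 26.6356; S(2,+0) = 54.0200; S(2,+1) = 109.5588; S(2,+2) = 222.1978
  k=3: S(3,-3) = 6.4756; S(3,-2) = 13.1332; S(3,-1) = 26.6356; S(3,+0) = 54.0200; S(3,+1) = 109.5588; S(3,+2) = 222.1978; S(3,+3) = 450.6427
Terminal payoffs V(N, j) = max(K - S_T, 0):
  V(3,-3) = 49.574447; V(3,-2) = 42.916834; V(3,-1) = 29.414429; V(3,+0) = 2.030000; V(3,+1) = 0.000000; V(3,+2) = 0.000000; V(3,+3) = 0.000000
Backward induction: V(k, j) = exp(-r*dt) * [p_u * V(k+1, j+1) + p_m * V(k+1, j) + p_d * V(k+1, j-1)]
  V(2,-2) = exp(-r*dt) * [p_u*29.414429 + p_m*42.916834 + p_d*49.574447] = 42.811645
  V(2,-1) = exp(-r*dt) * [p_u*2.030000 + p_m*29.414429 + p_d*42.916834] = 29.354558
  V(2,+0) = exp(-r*dt) * [p_u*0.000000 + p_m*2.030000 + p_d*29.414429] = 7.912408
  V(2,+1) = exp(-r*dt) * [p_u*0.000000 + p_m*0.000000 + p_d*2.030000] = 0.452915
  V(2,+2) = exp(-r*dt) * [p_u*0.000000 + p_m*0.000000 + p_d*0.000000] = 0.000000
  V(1,-1) = exp(-r*dt) * [p_u*7.912408 + p_m*29.354558 + p_d*42.811645] = 29.934433
  V(1,+0) = exp(-r*dt) * [p_u*0.452915 + p_m*7.912408 + p_d*29.354558] = 11.859731
  V(1,+1) = exp(-r*dt) * [p_u*0.000000 + p_m*0.452915 + p_d*7.912408] = 2.066483
  V(0,+0) = exp(-r*dt) * [p_u*2.066483 + p_m*11.859731 + p_d*29.934433] = 14.790067

Answer: Price = V(0,0) = 14.7901


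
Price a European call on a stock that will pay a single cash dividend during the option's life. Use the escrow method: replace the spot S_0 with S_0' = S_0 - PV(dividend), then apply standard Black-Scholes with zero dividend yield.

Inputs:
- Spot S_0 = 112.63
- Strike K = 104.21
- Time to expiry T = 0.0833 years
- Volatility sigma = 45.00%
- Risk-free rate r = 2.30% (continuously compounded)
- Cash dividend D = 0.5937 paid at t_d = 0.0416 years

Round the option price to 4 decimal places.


Answer: Price = 10.4965

Derivation:
PV(D) = D * exp(-r * t_d) = 0.5937 * 0.99904366 = 0.59313222
S_0' = S_0 - PV(D) = 112.6300 - 0.59313222 = 112.03686778
d1 = (ln(S_0'/K) + (r + sigma^2/2)*T) / (sigma*sqrt(T)) = 0.63729065
d2 = d1 - sigma*sqrt(T) = 0.50741282
exp(-rT) = 0.99808593
N(d1) = 0.73803223; N(d2) = 0.69406740
C = S_0' * N(d1) - K * exp(-rT) * N(d2) = 112.03686778 * 0.73803223 - 104.2100 * 0.99808593 * 0.69406740 = 10.4965


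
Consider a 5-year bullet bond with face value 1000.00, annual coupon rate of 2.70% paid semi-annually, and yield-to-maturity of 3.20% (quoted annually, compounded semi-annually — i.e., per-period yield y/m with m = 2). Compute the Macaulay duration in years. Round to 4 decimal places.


Coupon per period c = face * coupon_rate / m = 13.500000
Periods per year m = 2; per-period yield y/m = 0.016000
Number of cashflows N = 10
Cashflows (t years, CF_t, discount factor 1/(1+y/m)^(m*t), PV):
  t = 0.5000: CF_t = 13.500000, DF = 0.984252, PV = 13.287402
  t = 1.0000: CF_t = 13.500000, DF = 0.968752, PV = 13.078151
  t = 1.5000: CF_t = 13.500000, DF = 0.953496, PV = 12.872196
  t = 2.0000: CF_t = 13.500000, DF = 0.938480, PV = 12.669484
  t = 2.5000: CF_t = 13.500000, DF = 0.923701, PV = 12.469965
  t = 3.0000: CF_t = 13.500000, DF = 0.909155, PV = 12.273587
  t = 3.5000: CF_t = 13.500000, DF = 0.894837, PV = 12.080303
  t = 4.0000: CF_t = 13.500000, DF = 0.880745, PV = 11.890062
  t = 4.5000: CF_t = 13.500000, DF = 0.866875, PV = 11.702817
  t = 5.0000: CF_t = 1013.500000, DF = 0.853224, PV = 864.742240
Price P = sum_t PV_t = 977.066206
Macaulay numerator sum_t t * PV_t:
  t * PV_t at t = 0.5000: 6.643701
  t * PV_t at t = 1.0000: 13.078151
  t * PV_t at t = 1.5000: 19.308294
  t * PV_t at t = 2.0000: 25.338969
  t * PV_t at t = 2.5000: 31.174912
  t * PV_t at t = 3.0000: 36.820762
  t * PV_t at t = 3.5000: 42.281059
  t * PV_t at t = 4.0000: 47.560246
  t * PV_t at t = 4.5000: 52.662674
  t * PV_t at t = 5.0000: 4323.711201
Macaulay duration D = (sum_t t * PV_t) / P = 4598.579970 / 977.066206 = 4.706518

Answer: Macaulay duration = 4.7065 years


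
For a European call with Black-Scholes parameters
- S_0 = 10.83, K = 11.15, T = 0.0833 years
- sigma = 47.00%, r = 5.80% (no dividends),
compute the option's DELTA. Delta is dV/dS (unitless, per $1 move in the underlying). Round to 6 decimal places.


Answer: Delta = 0.455719

Derivation:
d1 = -0.1112239766; d2 = -0.2468741516
phi(d1) = 0.3964822841; exp(-qT) = 1.0000000000; exp(-rT) = 0.9951802524
N(d1) = 0.4557193695
Delta = exp(-qT) * N(d1) = 1.0000000000 * 0.4557193695 = 0.455719


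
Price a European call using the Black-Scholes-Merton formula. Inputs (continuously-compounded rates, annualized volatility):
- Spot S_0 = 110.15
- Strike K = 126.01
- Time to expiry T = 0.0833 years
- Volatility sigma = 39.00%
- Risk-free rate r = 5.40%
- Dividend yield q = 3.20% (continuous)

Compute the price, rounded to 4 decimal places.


Answer: Price = 0.7733

Derivation:
d1 = (ln(S/K) + (r - q + 0.5*sigma^2) * T) / (sigma * sqrt(T)) = -1.12251023
d2 = d1 - sigma * sqrt(T) = -1.23507101
exp(-rT) = 0.99551190; exp(-qT) = 0.99733795
C = S_0 * exp(-qT) * N(d1) - K * exp(-rT) * N(d2)
N(d1) = 0.13082278; N(d2) = 0.10840204
C = 110.1500 * 0.99733795 * 0.13082278 - 126.0100 * 0.99551190 * 0.10840204 = 0.7733


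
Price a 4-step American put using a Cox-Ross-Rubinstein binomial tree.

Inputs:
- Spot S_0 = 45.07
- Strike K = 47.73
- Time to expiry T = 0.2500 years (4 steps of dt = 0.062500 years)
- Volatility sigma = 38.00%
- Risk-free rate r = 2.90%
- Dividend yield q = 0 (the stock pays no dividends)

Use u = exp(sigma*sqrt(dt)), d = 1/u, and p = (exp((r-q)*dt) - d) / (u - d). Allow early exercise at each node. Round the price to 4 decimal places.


dt = T/N = 0.062500
u = exp(sigma*sqrt(dt)) = 1.099659; d = 1/u = 0.909373
p = (exp((r-q)*dt) - d) / (u - d) = 0.485802
Discount per step: exp(-r*dt) = 0.998189
Stock lattice S(k, i) with i counting down-moves:
  k=0: S(0,0) = 45.0700
  k=1: S(1,0) = 49.5616; S(1,1) = 40.9854
  k=2: S(2,0) = 54.5009; S(2,1) = 45.0700; S(2,2) = 37.2710
  k=3: S(3,0) = 59.9324; S(3,1) = 49.5616; S(3,2) = 40.9854; S(3,3) = 33.8933
  k=4: S(4,0) = 65.9052; S(4,1) = 54.5009; S(4,2) = 45.0700; S(4,3) = 37.2710; S(4,4) = 30.8216
Terminal payoffs V(N, i) = max(K - S_T, 0):
  V(4,0) = 0.000000; V(4,1) = 0.000000; V(4,2) = 2.660000; V(4,3) = 10.458952; V(4,4) = 16.908366
Backward induction: V(k, i) = exp(-r*dt) * [p * V(k+1, i) + (1-p) * V(k+1, i+1)]; then take max(V_cont, immediate exercise) for American.
  V(3,0) = exp(-r*dt) * [p*0.000000 + (1-p)*0.000000] = 0.000000; exercise = 0.000000; V(3,0) = max -> 0.000000
  V(3,1) = exp(-r*dt) * [p*0.000000 + (1-p)*2.660000] = 1.365291; exercise = 0.000000; V(3,1) = max -> 1.365291
  V(3,2) = exp(-r*dt) * [p*2.660000 + (1-p)*10.458952] = 6.658130; exercise = 6.744562; V(3,2) = max -> 6.744562
  V(3,3) = exp(-r*dt) * [p*10.458952 + (1-p)*16.908366] = 13.750285; exercise = 13.836718; V(3,3) = max -> 13.836718
  V(2,0) = exp(-r*dt) * [p*0.000000 + (1-p)*1.365291] = 0.700759; exercise = 0.000000; V(2,0) = max -> 0.700759
  V(2,1) = exp(-r*dt) * [p*1.365291 + (1-p)*6.744562] = 4.123822; exercise = 2.660000; V(2,1) = max -> 4.123822
  V(2,2) = exp(-r*dt) * [p*6.744562 + (1-p)*13.836718] = 10.372520; exercise = 10.458952; V(2,2) = max -> 10.458952
  V(1,0) = exp(-r*dt) * [p*0.700759 + (1-p)*4.123822] = 2.456436; exercise = 0.000000; V(1,0) = max -> 2.456436
  V(1,1) = exp(-r*dt) * [p*4.123822 + (1-p)*10.458952] = 7.367969; exercise = 6.744562; V(1,1) = max -> 7.367969
  V(0,0) = exp(-r*dt) * [p*2.456436 + (1-p)*7.367969] = 4.972917; exercise = 2.660000; V(0,0) = max -> 4.972917

Answer: Price = V(0,0) = 4.9729


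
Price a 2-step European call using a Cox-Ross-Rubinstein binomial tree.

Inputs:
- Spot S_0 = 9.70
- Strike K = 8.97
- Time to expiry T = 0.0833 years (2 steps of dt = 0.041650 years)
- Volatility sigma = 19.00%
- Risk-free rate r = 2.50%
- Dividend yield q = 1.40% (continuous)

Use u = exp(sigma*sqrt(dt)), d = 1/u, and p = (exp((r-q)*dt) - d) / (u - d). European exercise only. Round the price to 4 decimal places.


Answer: Price = V(0,0) = 0.7374

Derivation:
dt = T/N = 0.041650
u = exp(sigma*sqrt(dt)) = 1.039537; d = 1/u = 0.961966
p = (exp((r-q)*dt) - d) / (u - d) = 0.496215
Discount per step: exp(-r*dt) = 0.998959
Stock lattice S(k, i) with i counting down-moves:
  k=0: S(0,0) = 9.7000
  k=1: S(1,0) = 10.0835; S(1,1) = 9.3311
  k=2: S(2,0) = 10.4822; S(2,1) = 9.7000; S(2,2) = 8.9762
Terminal payoffs V(N, i) = max(S_T - K, 0):
  V(2,0) = 1.512189; V(2,1) = 0.730000; V(2,2) = 0.006178
Backward induction: V(k, i) = exp(-r*dt) * [p * V(k+1, i) + (1-p) * V(k+1, i+1)].
  V(1,0) = exp(-r*dt) * [p*1.512189 + (1-p)*0.730000] = 1.116970
  V(1,1) = exp(-r*dt) * [p*0.730000 + (1-p)*0.006178] = 0.364969
  V(0,0) = exp(-r*dt) * [p*1.116970 + (1-p)*0.364969] = 0.737355


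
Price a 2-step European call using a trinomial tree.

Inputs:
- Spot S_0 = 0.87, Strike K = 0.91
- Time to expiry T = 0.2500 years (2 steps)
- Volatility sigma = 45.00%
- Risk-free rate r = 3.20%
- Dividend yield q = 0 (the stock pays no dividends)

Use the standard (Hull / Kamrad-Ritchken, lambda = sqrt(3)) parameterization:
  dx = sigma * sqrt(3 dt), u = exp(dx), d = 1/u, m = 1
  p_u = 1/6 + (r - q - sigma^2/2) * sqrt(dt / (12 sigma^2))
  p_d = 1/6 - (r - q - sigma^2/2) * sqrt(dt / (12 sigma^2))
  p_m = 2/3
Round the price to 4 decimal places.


dt = T/N = 0.125000; dx = sigma*sqrt(3*dt) = 0.275568
u = exp(dx) = 1.317278; d = 1/u = 0.759141
p_u = 0.150960, p_m = 0.666667, p_d = 0.182373
Discount per step: exp(-r*dt) = 0.996008
Stock lattice S(k, j) with j the centered position index:
  k=0: S(0,+0) = 0.8700
  k=1: S(1,-1) = 0.6605; S(1,+0) = 0.8700; S(1,+1) = 1.1460
  k=2: S(2,-2) = 0.5014; S(2,-1) = 0.6605; S(2,+0) = 0.8700; S(2,+1) = 1.1460; S(2,+2) = 1.5096
Terminal payoffs V(N, j) = max(S_T - K, 0):
  V(2,-2) = 0.000000; V(2,-1) = 0.000000; V(2,+0) = 0.000000; V(2,+1) = 0.236032; V(2,+2) = 0.599643
Backward induction: V(k, j) = exp(-r*dt) * [p_u * V(k+1, j+1) + p_m * V(k+1, j) + p_d * V(k+1, j-1)]
  V(1,-1) = exp(-r*dt) * [p_u*0.000000 + p_m*0.000000 + p_d*0.000000] = 0.000000
  V(1,+0) = exp(-r*dt) * [p_u*0.236032 + p_m*0.000000 + p_d*0.000000] = 0.035489
  V(1,+1) = exp(-r*dt) * [p_u*0.599643 + p_m*0.236032 + p_d*0.000000] = 0.246887
  V(0,+0) = exp(-r*dt) * [p_u*0.246887 + p_m*0.035489 + p_d*0.000000] = 0.060687

Answer: Price = V(0,0) = 0.0607


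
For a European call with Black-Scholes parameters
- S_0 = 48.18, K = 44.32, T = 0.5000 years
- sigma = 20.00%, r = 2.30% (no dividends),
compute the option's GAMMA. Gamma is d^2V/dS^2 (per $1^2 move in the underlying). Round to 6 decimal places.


Answer: Gamma = 0.044443

Derivation:
d1 = 0.7425183688; d2 = 0.6010970126
phi(d1) = 0.3028234559; exp(-qT) = 1.0000000000; exp(-rT) = 0.9885658722
Gamma = exp(-qT) * phi(d1) / (S * sigma * sqrt(T)) = 1.0000000000 * 0.3028234559 / (48.1800 * 0.2000 * 0.7071067812) = 0.044443


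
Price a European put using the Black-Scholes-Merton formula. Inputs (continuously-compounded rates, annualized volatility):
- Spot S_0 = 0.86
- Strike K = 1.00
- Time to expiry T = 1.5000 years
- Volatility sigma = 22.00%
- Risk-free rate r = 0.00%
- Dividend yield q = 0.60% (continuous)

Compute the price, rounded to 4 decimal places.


d1 = (ln(S/K) + (r - q + 0.5*sigma^2) * T) / (sigma * sqrt(T)) = -0.45843644
d2 = d1 - sigma * sqrt(T) = -0.72788031
exp(-rT) = 1.00000000; exp(-qT) = 0.99104038
P = K * exp(-rT) * N(-d2) - S_0 * exp(-qT) * N(-d1)
N(-d1) = 0.67668054; N(-d2) = 0.76665657
P = 1.0000 * 1.00000000 * 0.76665657 - 0.8600 * 0.99104038 * 0.67668054 = 0.1899

Answer: Price = 0.1899


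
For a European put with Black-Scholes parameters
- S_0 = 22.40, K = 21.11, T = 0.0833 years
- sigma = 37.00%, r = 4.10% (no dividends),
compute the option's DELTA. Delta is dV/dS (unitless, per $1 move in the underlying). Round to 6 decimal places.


d1 = 0.6408117279; d2 = 0.5340232922
phi(d1) = 0.3248933292; exp(-qT) = 1.0000000000; exp(-rT) = 0.9965905255
N(-d1) = 0.2608225061
Delta = -exp(-qT) * N(-d1) = -1.0000000000 * 0.2608225061 = -0.260823

Answer: Delta = -0.260823


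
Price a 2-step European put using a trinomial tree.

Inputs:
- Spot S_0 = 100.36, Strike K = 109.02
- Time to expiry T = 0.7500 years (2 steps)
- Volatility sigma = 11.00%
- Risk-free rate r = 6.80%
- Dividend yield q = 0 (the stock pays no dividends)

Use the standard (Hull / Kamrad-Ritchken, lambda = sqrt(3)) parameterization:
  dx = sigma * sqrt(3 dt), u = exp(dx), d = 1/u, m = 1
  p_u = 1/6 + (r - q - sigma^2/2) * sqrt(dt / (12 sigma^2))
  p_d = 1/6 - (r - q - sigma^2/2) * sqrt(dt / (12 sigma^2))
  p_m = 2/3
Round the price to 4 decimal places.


dt = T/N = 0.375000; dx = sigma*sqrt(3*dt) = 0.116673
u = exp(dx) = 1.123751; d = 1/u = 0.889876
p_u = 0.266224, p_m = 0.666667, p_d = 0.067109
Discount per step: exp(-r*dt) = 0.974822
Stock lattice S(k, j) with j the centered position index:
  k=0: S(0,+0) = 100.3600
  k=1: S(1,-1) = 89.3080; S(1,+0) = 100.3600; S(1,+1) = 112.7797
  k=2: S(2,-2) = 79.4731; S(2,-1) = 89.3080; S(2,+0) = 100.3600; S(2,+1) = 112.7797; S(2,+2) = 126.7364
Terminal payoffs V(N, j) = max(K - S_T, 0):
  V(2,-2) = 29.546909; V(2,-1) = 19.711997; V(2,+0) = 8.660000; V(2,+1) = 0.000000; V(2,+2) = 0.000000
Backward induction: V(k, j) = exp(-r*dt) * [p_u * V(k+1, j+1) + p_m * V(k+1, j) + p_d * V(k+1, j-1)]
  V(1,-1) = exp(-r*dt) * [p_u*8.660000 + p_m*19.711997 + p_d*29.546909] = 16.990864
  V(1,+0) = exp(-r*dt) * [p_u*0.000000 + p_m*8.660000 + p_d*19.711997] = 6.917525
  V(1,+1) = exp(-r*dt) * [p_u*0.000000 + p_m*0.000000 + p_d*8.660000] = 0.566534
  V(0,+0) = exp(-r*dt) * [p_u*0.566534 + p_m*6.917525 + p_d*16.990864] = 5.754135

Answer: Price = V(0,0) = 5.7541


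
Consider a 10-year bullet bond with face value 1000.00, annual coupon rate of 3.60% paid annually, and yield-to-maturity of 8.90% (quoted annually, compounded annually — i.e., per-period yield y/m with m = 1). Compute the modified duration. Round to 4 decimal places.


Coupon per period c = face * coupon_rate / m = 36.000000
Periods per year m = 1; per-period yield y/m = 0.089000
Number of cashflows N = 10
Cashflows (t years, CF_t, discount factor 1/(1+y/m)^(m*t), PV):
  t = 1.0000: CF_t = 36.000000, DF = 0.918274, PV = 33.057851
  t = 2.0000: CF_t = 36.000000, DF = 0.843226, PV = 30.356154
  t = 3.0000: CF_t = 36.000000, DF = 0.774313, PV = 27.875256
  t = 4.0000: CF_t = 36.000000, DF = 0.711031, PV = 25.597113
  t = 5.0000: CF_t = 36.000000, DF = 0.652921, PV = 23.505154
  t = 6.0000: CF_t = 36.000000, DF = 0.599560, PV = 21.584164
  t = 7.0000: CF_t = 36.000000, DF = 0.550560, PV = 19.820169
  t = 8.0000: CF_t = 36.000000, DF = 0.505565, PV = 18.200338
  t = 9.0000: CF_t = 36.000000, DF = 0.464247, PV = 16.712891
  t = 10.0000: CF_t = 1036.000000, DF = 0.426306, PV = 441.652769
Price P = sum_t PV_t = 658.361858
First compute Macaulay numerator sum_t t * PV_t:
  t * PV_t at t = 1.0000: 33.057851
  t * PV_t at t = 2.0000: 60.712307
  t * PV_t at t = 3.0000: 83.625767
  t * PV_t at t = 4.0000: 102.388451
  t * PV_t at t = 5.0000: 117.525770
  t * PV_t at t = 6.0000: 129.504981
  t * PV_t at t = 7.0000: 138.741180
  t * PV_t at t = 8.0000: 145.602707
  t * PV_t at t = 9.0000: 150.416020
  t * PV_t at t = 10.0000: 4416.527692
Macaulay duration D = 5378.102727 / 658.361858 = 8.168916
Modified duration = D / (1 + y/m) = 8.168916 / (1 + 0.089000) = 7.501300

Answer: Modified duration = 7.5013


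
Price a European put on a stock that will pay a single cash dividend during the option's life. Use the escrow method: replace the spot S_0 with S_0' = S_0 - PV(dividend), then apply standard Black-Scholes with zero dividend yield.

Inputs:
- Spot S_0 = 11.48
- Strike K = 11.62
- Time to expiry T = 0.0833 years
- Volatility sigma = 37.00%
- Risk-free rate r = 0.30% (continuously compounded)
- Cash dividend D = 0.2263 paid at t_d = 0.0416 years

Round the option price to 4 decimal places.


PV(D) = D * exp(-r * t_d) = 0.2263 * 0.99987521 = 0.22627176
S_0' = S_0 - PV(D) = 11.4800 - 0.22627176 = 11.25372824
d1 = (ln(S_0'/K) + (r + sigma^2/2)*T) / (sigma*sqrt(T)) = -0.24418837
d2 = d1 - sigma*sqrt(T) = -0.35097680
exp(-rT) = 0.99975013
N(-d1) = 0.59645753; N(-d2) = 0.63719712
P = K * exp(-rT) * N(-d2) - S_0' * N(-d1) = 11.6200 * 0.99975013 * 0.63719712 - 11.25372824 * 0.59645753 = 0.6900

Answer: Price = 0.6900


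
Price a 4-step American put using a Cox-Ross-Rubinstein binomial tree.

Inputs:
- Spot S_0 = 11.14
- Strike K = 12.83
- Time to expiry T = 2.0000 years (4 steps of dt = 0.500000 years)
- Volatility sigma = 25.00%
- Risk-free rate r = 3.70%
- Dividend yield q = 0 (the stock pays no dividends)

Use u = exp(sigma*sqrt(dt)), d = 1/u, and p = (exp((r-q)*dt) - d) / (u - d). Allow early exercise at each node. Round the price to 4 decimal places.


Answer: Price = V(0,0) = 2.2887

Derivation:
dt = T/N = 0.500000
u = exp(sigma*sqrt(dt)) = 1.193365; d = 1/u = 0.837967
p = (exp((r-q)*dt) - d) / (u - d) = 0.508459
Discount per step: exp(-r*dt) = 0.981670
Stock lattice S(k, i) with i counting down-moves:
  k=0: S(0,0) = 11.1400
  k=1: S(1,0) = 13.2941; S(1,1) = 9.3350
  k=2: S(2,0) = 15.8647; S(2,1) = 11.1400; S(2,2) = 7.8224
  k=3: S(3,0) = 18.9324; S(3,1) = 13.2941; S(3,2) = 9.3350; S(3,3) = 6.5549
  k=4: S(4,0) = 22.5932; S(4,1) = 15.8647; S(4,2) = 11.1400; S(4,3) = 7.8224; S(4,4) = 5.4928
Terminal payoffs V(N, i) = max(K - S_T, 0):
  V(4,0) = 0.000000; V(4,1) = 0.000000; V(4,2) = 1.690000; V(4,3) = 5.007620; V(4,4) = 7.337215
Backward induction: V(k, i) = exp(-r*dt) * [p * V(k+1, i) + (1-p) * V(k+1, i+1)]; then take max(V_cont, immediate exercise) for American.
  V(3,0) = exp(-r*dt) * [p*0.000000 + (1-p)*0.000000] = 0.000000; exercise = 0.000000; V(3,0) = max -> 0.000000
  V(3,1) = exp(-r*dt) * [p*0.000000 + (1-p)*1.690000] = 0.815477; exercise = 0.000000; V(3,1) = max -> 0.815477
  V(3,2) = exp(-r*dt) * [p*1.690000 + (1-p)*5.007620] = 3.259876; exercise = 3.495049; V(3,2) = max -> 3.495049
  V(3,3) = exp(-r*dt) * [p*5.007620 + (1-p)*7.337215] = 6.039932; exercise = 6.275105; V(3,3) = max -> 6.275105
  V(2,0) = exp(-r*dt) * [p*0.000000 + (1-p)*0.815477] = 0.393493; exercise = 0.000000; V(2,0) = max -> 0.393493
  V(2,1) = exp(-r*dt) * [p*0.815477 + (1-p)*3.495049] = 2.093505; exercise = 1.690000; V(2,1) = max -> 2.093505
  V(2,2) = exp(-r*dt) * [p*3.495049 + (1-p)*6.275105] = 4.772447; exercise = 5.007620; V(2,2) = max -> 5.007620
  V(1,0) = exp(-r*dt) * [p*0.393493 + (1-p)*2.093505] = 1.206588; exercise = 0.000000; V(1,0) = max -> 1.206588
  V(1,1) = exp(-r*dt) * [p*2.093505 + (1-p)*5.007620] = 3.461281; exercise = 3.495049; V(1,1) = max -> 3.495049
  V(0,0) = exp(-r*dt) * [p*1.206588 + (1-p)*3.495049] = 2.288724; exercise = 1.690000; V(0,0) = max -> 2.288724


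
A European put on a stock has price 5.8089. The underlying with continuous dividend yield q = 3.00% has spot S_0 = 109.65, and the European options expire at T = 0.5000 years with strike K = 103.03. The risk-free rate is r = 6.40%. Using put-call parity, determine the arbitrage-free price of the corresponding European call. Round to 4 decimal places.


Answer: Call price = 14.0412

Derivation:
Put-call parity: C - P = S_0 * exp(-qT) - K * exp(-rT).
S_0 * exp(-qT) = 109.6500 * 0.98511194 = 108.01752418
K * exp(-rT) = 103.0300 * 0.96850658 = 99.78523315
C = P + S*exp(-qT) - K*exp(-rT)
C = 5.8089 + 108.01752418 - 99.78523315 = 14.0412


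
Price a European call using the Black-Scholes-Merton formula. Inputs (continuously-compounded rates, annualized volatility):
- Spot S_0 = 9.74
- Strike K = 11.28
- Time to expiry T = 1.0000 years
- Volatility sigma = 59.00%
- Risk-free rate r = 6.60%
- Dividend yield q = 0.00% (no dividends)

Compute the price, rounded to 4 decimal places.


Answer: Price = 1.9664

Derivation:
d1 = (ln(S/K) + (r - q + 0.5*sigma^2) * T) / (sigma * sqrt(T)) = 0.15806758
d2 = d1 - sigma * sqrt(T) = -0.43193242
exp(-rT) = 0.93613086; exp(-qT) = 1.00000000
C = S_0 * exp(-qT) * N(d1) - K * exp(-rT) * N(d2)
N(d1) = 0.56279823; N(d2) = 0.33289527
C = 9.7400 * 1.00000000 * 0.56279823 - 11.2800 * 0.93613086 * 0.33289527 = 1.9664


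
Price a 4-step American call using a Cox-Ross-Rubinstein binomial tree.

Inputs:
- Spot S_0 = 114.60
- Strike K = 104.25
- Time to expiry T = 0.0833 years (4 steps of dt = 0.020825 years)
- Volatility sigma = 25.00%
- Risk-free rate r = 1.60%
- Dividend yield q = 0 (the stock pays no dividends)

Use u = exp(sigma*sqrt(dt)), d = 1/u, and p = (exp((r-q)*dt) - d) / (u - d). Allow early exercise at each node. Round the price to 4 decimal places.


Answer: Price = V(0,0) = 10.8153

Derivation:
dt = T/N = 0.020825
u = exp(sigma*sqrt(dt)) = 1.036736; d = 1/u = 0.964566
p = (exp((r-q)*dt) - d) / (u - d) = 0.495599
Discount per step: exp(-r*dt) = 0.999667
Stock lattice S(k, i) with i counting down-moves:
  k=0: S(0,0) = 114.6000
  k=1: S(1,0) = 118.8099; S(1,1) = 110.5392
  k=2: S(2,0) = 123.1745; S(2,1) = 114.6000; S(2,2) = 106.6224
  k=3: S(3,0) = 127.6994; S(3,1) = 118.8099; S(3,2) = 110.5392; S(3,3) = 102.8443
  k=4: S(4,0) = 132.3906; S(4,1) = 123.1745; S(4,2) = 114.6000; S(4,3) = 106.6224; S(4,4) = 99.2001
Terminal payoffs V(N, i) = max(S_T - K, 0):
  V(4,0) = 28.140581; V(4,1) = 18.924513; V(4,2) = 10.350000; V(4,3) = 2.372382; V(4,4) = 0.000000
Backward induction: V(k, i) = exp(-r*dt) * [p * V(k+1, i) + (1-p) * V(k+1, i+1)]; then take max(V_cont, immediate exercise) for American.
  V(3,0) = exp(-r*dt) * [p*28.140581 + (1-p)*18.924513] = 23.484164; exercise = 23.449434; V(3,0) = max -> 23.484164
  V(3,1) = exp(-r*dt) * [p*18.924513 + (1-p)*10.350000] = 14.594659; exercise = 14.559929; V(3,1) = max -> 14.594659
  V(3,2) = exp(-r*dt) * [p*10.350000 + (1-p)*2.372382] = 6.323977; exercise = 6.289247; V(3,2) = max -> 6.323977
  V(3,3) = exp(-r*dt) * [p*2.372382 + (1-p)*0.000000] = 1.175359; exercise = 0.000000; V(3,3) = max -> 1.175359
  V(2,0) = exp(-r*dt) * [p*23.484164 + (1-p)*14.594659] = 18.993962; exercise = 18.924513; V(2,0) = max -> 18.993962
  V(2,1) = exp(-r*dt) * [p*14.594659 + (1-p)*6.323977] = 10.419449; exercise = 10.350000; V(2,1) = max -> 10.419449
  V(2,2) = exp(-r*dt) * [p*6.323977 + (1-p)*1.175359] = 3.725769; exercise = 2.372382; V(2,2) = max -> 3.725769
  V(1,0) = exp(-r*dt) * [p*18.993962 + (1-p)*10.419449] = 14.664085; exercise = 14.559929; V(1,0) = max -> 14.664085
  V(1,1) = exp(-r*dt) * [p*10.419449 + (1-p)*3.725769] = 7.040806; exercise = 6.289247; V(1,1) = max -> 7.040806
  V(0,0) = exp(-r*dt) * [p*14.664085 + (1-p)*7.040806] = 10.815294; exercise = 10.350000; V(0,0) = max -> 10.815294
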